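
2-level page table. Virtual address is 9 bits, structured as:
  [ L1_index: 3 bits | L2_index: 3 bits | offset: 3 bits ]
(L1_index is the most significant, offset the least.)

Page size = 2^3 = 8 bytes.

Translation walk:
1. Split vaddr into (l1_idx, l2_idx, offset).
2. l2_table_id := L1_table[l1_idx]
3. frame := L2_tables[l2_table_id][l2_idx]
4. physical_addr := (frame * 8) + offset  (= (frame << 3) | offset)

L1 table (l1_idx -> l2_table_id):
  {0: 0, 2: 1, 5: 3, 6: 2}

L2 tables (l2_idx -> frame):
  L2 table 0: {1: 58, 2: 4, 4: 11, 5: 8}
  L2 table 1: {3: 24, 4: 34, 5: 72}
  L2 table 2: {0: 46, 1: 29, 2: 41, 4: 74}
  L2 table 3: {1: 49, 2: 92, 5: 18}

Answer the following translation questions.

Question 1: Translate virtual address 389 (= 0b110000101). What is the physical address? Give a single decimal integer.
vaddr = 389 = 0b110000101
Split: l1_idx=6, l2_idx=0, offset=5
L1[6] = 2
L2[2][0] = 46
paddr = 46 * 8 + 5 = 373

Answer: 373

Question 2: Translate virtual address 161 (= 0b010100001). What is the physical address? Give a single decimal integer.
Answer: 273

Derivation:
vaddr = 161 = 0b010100001
Split: l1_idx=2, l2_idx=4, offset=1
L1[2] = 1
L2[1][4] = 34
paddr = 34 * 8 + 1 = 273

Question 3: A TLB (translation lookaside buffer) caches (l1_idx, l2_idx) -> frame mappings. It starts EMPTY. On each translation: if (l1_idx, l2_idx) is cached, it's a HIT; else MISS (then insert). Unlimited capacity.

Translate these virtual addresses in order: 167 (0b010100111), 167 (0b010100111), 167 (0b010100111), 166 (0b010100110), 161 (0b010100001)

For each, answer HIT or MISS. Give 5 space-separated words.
vaddr=167: (2,4) not in TLB -> MISS, insert
vaddr=167: (2,4) in TLB -> HIT
vaddr=167: (2,4) in TLB -> HIT
vaddr=166: (2,4) in TLB -> HIT
vaddr=161: (2,4) in TLB -> HIT

Answer: MISS HIT HIT HIT HIT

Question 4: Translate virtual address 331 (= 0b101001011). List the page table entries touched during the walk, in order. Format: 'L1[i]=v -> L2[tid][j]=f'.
Answer: L1[5]=3 -> L2[3][1]=49

Derivation:
vaddr = 331 = 0b101001011
Split: l1_idx=5, l2_idx=1, offset=3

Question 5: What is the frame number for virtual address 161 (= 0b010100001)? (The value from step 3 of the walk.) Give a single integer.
vaddr = 161: l1_idx=2, l2_idx=4
L1[2] = 1; L2[1][4] = 34

Answer: 34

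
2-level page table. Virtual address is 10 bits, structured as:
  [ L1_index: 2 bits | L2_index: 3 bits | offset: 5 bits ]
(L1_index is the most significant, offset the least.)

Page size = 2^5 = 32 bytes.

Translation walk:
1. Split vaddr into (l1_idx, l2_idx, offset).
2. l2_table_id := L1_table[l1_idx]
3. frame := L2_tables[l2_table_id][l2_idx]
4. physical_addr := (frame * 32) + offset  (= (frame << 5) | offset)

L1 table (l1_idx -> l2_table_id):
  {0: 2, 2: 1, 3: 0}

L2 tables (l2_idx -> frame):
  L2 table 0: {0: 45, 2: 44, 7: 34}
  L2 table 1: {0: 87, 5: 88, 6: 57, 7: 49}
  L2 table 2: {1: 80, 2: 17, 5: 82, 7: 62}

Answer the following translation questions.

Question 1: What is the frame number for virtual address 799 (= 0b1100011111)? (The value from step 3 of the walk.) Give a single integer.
vaddr = 799: l1_idx=3, l2_idx=0
L1[3] = 0; L2[0][0] = 45

Answer: 45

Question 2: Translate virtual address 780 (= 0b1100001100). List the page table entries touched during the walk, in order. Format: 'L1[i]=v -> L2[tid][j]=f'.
Answer: L1[3]=0 -> L2[0][0]=45

Derivation:
vaddr = 780 = 0b1100001100
Split: l1_idx=3, l2_idx=0, offset=12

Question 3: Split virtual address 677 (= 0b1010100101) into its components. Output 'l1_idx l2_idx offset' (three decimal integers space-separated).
Answer: 2 5 5

Derivation:
vaddr = 677 = 0b1010100101
  top 2 bits -> l1_idx = 2
  next 3 bits -> l2_idx = 5
  bottom 5 bits -> offset = 5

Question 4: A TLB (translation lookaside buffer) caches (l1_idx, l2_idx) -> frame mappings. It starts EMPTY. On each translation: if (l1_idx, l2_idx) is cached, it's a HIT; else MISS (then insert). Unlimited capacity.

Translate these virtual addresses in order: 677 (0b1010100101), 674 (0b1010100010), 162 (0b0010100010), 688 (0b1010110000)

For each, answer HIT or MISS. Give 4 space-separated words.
Answer: MISS HIT MISS HIT

Derivation:
vaddr=677: (2,5) not in TLB -> MISS, insert
vaddr=674: (2,5) in TLB -> HIT
vaddr=162: (0,5) not in TLB -> MISS, insert
vaddr=688: (2,5) in TLB -> HIT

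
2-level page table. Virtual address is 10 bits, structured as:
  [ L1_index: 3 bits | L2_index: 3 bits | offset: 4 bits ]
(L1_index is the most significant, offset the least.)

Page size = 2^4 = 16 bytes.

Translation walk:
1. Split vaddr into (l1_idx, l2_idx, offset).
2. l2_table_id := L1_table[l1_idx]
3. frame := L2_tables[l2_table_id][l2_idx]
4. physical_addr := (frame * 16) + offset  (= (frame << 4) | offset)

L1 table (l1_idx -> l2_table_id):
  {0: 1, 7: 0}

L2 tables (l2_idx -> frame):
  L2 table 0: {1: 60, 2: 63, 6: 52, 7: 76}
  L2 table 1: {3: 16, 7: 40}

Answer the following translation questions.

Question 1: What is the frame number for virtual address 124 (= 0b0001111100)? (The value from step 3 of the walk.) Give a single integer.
vaddr = 124: l1_idx=0, l2_idx=7
L1[0] = 1; L2[1][7] = 40

Answer: 40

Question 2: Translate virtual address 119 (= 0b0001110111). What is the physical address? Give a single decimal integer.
vaddr = 119 = 0b0001110111
Split: l1_idx=0, l2_idx=7, offset=7
L1[0] = 1
L2[1][7] = 40
paddr = 40 * 16 + 7 = 647

Answer: 647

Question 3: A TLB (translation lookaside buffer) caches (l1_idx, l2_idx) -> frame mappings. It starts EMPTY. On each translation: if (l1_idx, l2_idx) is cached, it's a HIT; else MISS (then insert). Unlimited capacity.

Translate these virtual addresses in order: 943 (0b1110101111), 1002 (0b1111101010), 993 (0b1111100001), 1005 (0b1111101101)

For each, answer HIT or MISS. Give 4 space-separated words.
vaddr=943: (7,2) not in TLB -> MISS, insert
vaddr=1002: (7,6) not in TLB -> MISS, insert
vaddr=993: (7,6) in TLB -> HIT
vaddr=1005: (7,6) in TLB -> HIT

Answer: MISS MISS HIT HIT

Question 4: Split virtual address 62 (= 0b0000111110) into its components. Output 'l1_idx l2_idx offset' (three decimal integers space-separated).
vaddr = 62 = 0b0000111110
  top 3 bits -> l1_idx = 0
  next 3 bits -> l2_idx = 3
  bottom 4 bits -> offset = 14

Answer: 0 3 14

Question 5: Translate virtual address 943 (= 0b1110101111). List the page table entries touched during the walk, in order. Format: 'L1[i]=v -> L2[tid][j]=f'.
Answer: L1[7]=0 -> L2[0][2]=63

Derivation:
vaddr = 943 = 0b1110101111
Split: l1_idx=7, l2_idx=2, offset=15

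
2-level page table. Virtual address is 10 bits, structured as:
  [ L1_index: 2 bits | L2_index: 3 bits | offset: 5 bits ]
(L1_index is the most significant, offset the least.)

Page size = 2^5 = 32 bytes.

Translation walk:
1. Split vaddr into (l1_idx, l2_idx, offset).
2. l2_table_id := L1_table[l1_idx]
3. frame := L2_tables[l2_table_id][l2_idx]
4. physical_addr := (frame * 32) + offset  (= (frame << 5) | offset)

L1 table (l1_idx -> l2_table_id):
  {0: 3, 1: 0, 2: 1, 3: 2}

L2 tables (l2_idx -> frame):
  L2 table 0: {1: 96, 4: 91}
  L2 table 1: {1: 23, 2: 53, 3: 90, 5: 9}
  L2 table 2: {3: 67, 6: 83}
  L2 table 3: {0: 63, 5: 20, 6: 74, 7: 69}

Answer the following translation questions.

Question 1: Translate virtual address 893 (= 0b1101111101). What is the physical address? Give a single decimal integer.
vaddr = 893 = 0b1101111101
Split: l1_idx=3, l2_idx=3, offset=29
L1[3] = 2
L2[2][3] = 67
paddr = 67 * 32 + 29 = 2173

Answer: 2173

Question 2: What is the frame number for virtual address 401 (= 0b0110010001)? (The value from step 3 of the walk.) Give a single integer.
vaddr = 401: l1_idx=1, l2_idx=4
L1[1] = 0; L2[0][4] = 91

Answer: 91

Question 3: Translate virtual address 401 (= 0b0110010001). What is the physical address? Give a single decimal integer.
vaddr = 401 = 0b0110010001
Split: l1_idx=1, l2_idx=4, offset=17
L1[1] = 0
L2[0][4] = 91
paddr = 91 * 32 + 17 = 2929

Answer: 2929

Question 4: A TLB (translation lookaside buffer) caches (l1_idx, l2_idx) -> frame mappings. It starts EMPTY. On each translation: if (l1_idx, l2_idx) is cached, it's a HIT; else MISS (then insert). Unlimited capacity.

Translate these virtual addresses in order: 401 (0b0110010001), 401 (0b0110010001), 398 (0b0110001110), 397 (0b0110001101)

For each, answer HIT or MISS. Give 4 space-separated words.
vaddr=401: (1,4) not in TLB -> MISS, insert
vaddr=401: (1,4) in TLB -> HIT
vaddr=398: (1,4) in TLB -> HIT
vaddr=397: (1,4) in TLB -> HIT

Answer: MISS HIT HIT HIT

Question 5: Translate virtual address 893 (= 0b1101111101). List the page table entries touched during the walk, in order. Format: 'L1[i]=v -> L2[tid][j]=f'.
Answer: L1[3]=2 -> L2[2][3]=67

Derivation:
vaddr = 893 = 0b1101111101
Split: l1_idx=3, l2_idx=3, offset=29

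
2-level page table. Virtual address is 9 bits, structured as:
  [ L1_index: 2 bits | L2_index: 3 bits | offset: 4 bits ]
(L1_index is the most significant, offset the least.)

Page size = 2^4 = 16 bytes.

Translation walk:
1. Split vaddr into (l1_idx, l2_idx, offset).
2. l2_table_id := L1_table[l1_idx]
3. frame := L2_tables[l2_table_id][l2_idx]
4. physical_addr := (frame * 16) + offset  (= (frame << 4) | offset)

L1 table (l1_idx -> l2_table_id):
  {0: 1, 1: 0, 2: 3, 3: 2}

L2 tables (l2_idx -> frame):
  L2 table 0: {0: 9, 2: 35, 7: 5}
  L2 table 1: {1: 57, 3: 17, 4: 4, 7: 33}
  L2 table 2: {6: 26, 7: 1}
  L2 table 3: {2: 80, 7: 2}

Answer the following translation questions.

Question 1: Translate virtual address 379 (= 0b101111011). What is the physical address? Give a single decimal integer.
vaddr = 379 = 0b101111011
Split: l1_idx=2, l2_idx=7, offset=11
L1[2] = 3
L2[3][7] = 2
paddr = 2 * 16 + 11 = 43

Answer: 43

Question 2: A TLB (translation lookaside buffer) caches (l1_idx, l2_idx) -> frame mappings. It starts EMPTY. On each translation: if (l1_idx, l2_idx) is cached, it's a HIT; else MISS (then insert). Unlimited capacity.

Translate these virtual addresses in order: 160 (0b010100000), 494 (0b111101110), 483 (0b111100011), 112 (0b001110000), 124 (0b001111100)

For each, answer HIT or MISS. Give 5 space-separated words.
Answer: MISS MISS HIT MISS HIT

Derivation:
vaddr=160: (1,2) not in TLB -> MISS, insert
vaddr=494: (3,6) not in TLB -> MISS, insert
vaddr=483: (3,6) in TLB -> HIT
vaddr=112: (0,7) not in TLB -> MISS, insert
vaddr=124: (0,7) in TLB -> HIT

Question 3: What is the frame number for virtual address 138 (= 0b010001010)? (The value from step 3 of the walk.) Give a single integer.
vaddr = 138: l1_idx=1, l2_idx=0
L1[1] = 0; L2[0][0] = 9

Answer: 9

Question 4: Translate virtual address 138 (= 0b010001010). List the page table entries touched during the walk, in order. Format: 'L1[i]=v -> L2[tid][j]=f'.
Answer: L1[1]=0 -> L2[0][0]=9

Derivation:
vaddr = 138 = 0b010001010
Split: l1_idx=1, l2_idx=0, offset=10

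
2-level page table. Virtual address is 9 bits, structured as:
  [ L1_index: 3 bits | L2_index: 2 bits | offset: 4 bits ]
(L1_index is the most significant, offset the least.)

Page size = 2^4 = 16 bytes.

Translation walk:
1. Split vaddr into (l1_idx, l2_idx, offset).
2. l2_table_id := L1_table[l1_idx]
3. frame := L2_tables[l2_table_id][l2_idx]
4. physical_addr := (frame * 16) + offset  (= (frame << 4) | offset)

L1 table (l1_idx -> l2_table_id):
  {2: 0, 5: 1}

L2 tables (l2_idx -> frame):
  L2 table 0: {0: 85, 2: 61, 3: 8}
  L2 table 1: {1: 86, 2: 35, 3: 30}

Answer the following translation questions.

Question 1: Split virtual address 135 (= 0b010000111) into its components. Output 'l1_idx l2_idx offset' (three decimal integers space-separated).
Answer: 2 0 7

Derivation:
vaddr = 135 = 0b010000111
  top 3 bits -> l1_idx = 2
  next 2 bits -> l2_idx = 0
  bottom 4 bits -> offset = 7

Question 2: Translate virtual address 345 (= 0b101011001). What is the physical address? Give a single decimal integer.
Answer: 1385

Derivation:
vaddr = 345 = 0b101011001
Split: l1_idx=5, l2_idx=1, offset=9
L1[5] = 1
L2[1][1] = 86
paddr = 86 * 16 + 9 = 1385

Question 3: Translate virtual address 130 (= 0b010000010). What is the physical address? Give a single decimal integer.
vaddr = 130 = 0b010000010
Split: l1_idx=2, l2_idx=0, offset=2
L1[2] = 0
L2[0][0] = 85
paddr = 85 * 16 + 2 = 1362

Answer: 1362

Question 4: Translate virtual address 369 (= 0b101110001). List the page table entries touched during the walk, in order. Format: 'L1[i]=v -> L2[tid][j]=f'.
vaddr = 369 = 0b101110001
Split: l1_idx=5, l2_idx=3, offset=1

Answer: L1[5]=1 -> L2[1][3]=30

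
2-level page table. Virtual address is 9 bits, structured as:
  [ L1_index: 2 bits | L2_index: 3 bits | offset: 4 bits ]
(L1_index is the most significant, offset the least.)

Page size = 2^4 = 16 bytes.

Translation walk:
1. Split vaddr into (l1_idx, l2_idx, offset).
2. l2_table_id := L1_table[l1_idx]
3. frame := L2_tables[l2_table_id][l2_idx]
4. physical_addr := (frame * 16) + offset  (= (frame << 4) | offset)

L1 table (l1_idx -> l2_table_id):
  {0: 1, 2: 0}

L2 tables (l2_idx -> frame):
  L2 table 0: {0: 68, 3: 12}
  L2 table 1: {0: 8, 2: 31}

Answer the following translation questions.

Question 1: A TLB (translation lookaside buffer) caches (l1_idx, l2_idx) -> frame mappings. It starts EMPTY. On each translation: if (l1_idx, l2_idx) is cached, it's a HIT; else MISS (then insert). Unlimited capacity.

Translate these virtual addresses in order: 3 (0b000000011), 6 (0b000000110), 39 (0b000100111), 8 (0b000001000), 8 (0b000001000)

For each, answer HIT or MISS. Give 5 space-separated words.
Answer: MISS HIT MISS HIT HIT

Derivation:
vaddr=3: (0,0) not in TLB -> MISS, insert
vaddr=6: (0,0) in TLB -> HIT
vaddr=39: (0,2) not in TLB -> MISS, insert
vaddr=8: (0,0) in TLB -> HIT
vaddr=8: (0,0) in TLB -> HIT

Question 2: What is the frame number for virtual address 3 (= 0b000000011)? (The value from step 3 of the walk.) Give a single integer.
Answer: 8

Derivation:
vaddr = 3: l1_idx=0, l2_idx=0
L1[0] = 1; L2[1][0] = 8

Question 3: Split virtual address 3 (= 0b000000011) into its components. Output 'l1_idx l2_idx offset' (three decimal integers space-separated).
vaddr = 3 = 0b000000011
  top 2 bits -> l1_idx = 0
  next 3 bits -> l2_idx = 0
  bottom 4 bits -> offset = 3

Answer: 0 0 3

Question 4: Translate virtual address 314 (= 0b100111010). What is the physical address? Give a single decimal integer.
vaddr = 314 = 0b100111010
Split: l1_idx=2, l2_idx=3, offset=10
L1[2] = 0
L2[0][3] = 12
paddr = 12 * 16 + 10 = 202

Answer: 202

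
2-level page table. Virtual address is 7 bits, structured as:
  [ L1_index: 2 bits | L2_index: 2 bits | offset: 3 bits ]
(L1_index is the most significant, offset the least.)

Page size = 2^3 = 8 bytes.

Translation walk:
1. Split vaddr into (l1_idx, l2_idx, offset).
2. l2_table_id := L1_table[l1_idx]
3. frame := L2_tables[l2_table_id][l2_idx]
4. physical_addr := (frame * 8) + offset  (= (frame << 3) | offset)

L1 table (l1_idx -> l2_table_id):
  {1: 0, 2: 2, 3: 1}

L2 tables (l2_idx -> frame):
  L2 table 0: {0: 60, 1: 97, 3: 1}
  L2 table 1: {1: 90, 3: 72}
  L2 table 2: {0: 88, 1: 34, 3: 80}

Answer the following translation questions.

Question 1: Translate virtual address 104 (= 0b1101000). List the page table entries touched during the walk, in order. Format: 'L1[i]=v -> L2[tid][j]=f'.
vaddr = 104 = 0b1101000
Split: l1_idx=3, l2_idx=1, offset=0

Answer: L1[3]=1 -> L2[1][1]=90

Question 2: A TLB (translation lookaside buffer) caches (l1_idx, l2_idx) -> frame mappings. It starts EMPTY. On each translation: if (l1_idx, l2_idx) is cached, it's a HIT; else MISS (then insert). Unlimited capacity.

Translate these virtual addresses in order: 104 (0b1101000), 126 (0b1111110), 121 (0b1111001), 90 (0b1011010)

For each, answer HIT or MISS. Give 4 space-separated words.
vaddr=104: (3,1) not in TLB -> MISS, insert
vaddr=126: (3,3) not in TLB -> MISS, insert
vaddr=121: (3,3) in TLB -> HIT
vaddr=90: (2,3) not in TLB -> MISS, insert

Answer: MISS MISS HIT MISS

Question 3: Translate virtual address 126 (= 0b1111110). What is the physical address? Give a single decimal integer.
Answer: 582

Derivation:
vaddr = 126 = 0b1111110
Split: l1_idx=3, l2_idx=3, offset=6
L1[3] = 1
L2[1][3] = 72
paddr = 72 * 8 + 6 = 582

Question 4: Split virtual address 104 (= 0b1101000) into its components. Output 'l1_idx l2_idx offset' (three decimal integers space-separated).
vaddr = 104 = 0b1101000
  top 2 bits -> l1_idx = 3
  next 2 bits -> l2_idx = 1
  bottom 3 bits -> offset = 0

Answer: 3 1 0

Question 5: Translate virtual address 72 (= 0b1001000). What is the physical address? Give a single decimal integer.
vaddr = 72 = 0b1001000
Split: l1_idx=2, l2_idx=1, offset=0
L1[2] = 2
L2[2][1] = 34
paddr = 34 * 8 + 0 = 272

Answer: 272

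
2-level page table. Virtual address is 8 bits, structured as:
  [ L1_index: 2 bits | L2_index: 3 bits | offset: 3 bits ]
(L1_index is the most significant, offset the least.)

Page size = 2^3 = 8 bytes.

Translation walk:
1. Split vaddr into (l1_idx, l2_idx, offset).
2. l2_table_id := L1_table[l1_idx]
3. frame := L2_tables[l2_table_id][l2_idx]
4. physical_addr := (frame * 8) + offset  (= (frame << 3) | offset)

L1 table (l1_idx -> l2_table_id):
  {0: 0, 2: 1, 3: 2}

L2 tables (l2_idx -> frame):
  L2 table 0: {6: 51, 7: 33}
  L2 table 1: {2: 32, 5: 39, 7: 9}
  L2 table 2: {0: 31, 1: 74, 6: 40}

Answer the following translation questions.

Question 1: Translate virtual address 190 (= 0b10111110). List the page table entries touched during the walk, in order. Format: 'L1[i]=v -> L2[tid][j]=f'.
vaddr = 190 = 0b10111110
Split: l1_idx=2, l2_idx=7, offset=6

Answer: L1[2]=1 -> L2[1][7]=9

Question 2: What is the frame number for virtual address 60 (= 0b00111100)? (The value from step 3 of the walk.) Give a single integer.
Answer: 33

Derivation:
vaddr = 60: l1_idx=0, l2_idx=7
L1[0] = 0; L2[0][7] = 33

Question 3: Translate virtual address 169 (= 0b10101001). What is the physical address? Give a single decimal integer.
Answer: 313

Derivation:
vaddr = 169 = 0b10101001
Split: l1_idx=2, l2_idx=5, offset=1
L1[2] = 1
L2[1][5] = 39
paddr = 39 * 8 + 1 = 313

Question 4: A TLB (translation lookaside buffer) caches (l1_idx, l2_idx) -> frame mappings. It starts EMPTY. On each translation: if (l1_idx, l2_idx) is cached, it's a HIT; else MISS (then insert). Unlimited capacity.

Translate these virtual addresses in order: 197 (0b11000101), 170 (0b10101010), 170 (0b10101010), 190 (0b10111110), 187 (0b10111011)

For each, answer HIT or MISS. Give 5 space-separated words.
vaddr=197: (3,0) not in TLB -> MISS, insert
vaddr=170: (2,5) not in TLB -> MISS, insert
vaddr=170: (2,5) in TLB -> HIT
vaddr=190: (2,7) not in TLB -> MISS, insert
vaddr=187: (2,7) in TLB -> HIT

Answer: MISS MISS HIT MISS HIT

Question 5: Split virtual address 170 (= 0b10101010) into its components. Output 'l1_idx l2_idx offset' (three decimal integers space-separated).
vaddr = 170 = 0b10101010
  top 2 bits -> l1_idx = 2
  next 3 bits -> l2_idx = 5
  bottom 3 bits -> offset = 2

Answer: 2 5 2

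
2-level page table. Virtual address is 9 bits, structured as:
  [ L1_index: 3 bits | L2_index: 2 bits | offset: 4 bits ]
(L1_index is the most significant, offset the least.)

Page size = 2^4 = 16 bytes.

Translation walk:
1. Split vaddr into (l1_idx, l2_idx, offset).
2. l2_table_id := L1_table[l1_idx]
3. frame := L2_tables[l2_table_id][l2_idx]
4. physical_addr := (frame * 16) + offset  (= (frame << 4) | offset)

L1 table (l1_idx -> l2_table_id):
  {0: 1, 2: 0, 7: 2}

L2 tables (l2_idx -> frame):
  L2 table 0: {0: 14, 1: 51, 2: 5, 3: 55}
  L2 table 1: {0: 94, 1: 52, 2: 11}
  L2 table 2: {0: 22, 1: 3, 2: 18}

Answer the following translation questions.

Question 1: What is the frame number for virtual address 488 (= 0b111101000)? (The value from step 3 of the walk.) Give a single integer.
Answer: 18

Derivation:
vaddr = 488: l1_idx=7, l2_idx=2
L1[7] = 2; L2[2][2] = 18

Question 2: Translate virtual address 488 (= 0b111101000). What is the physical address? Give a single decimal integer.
Answer: 296

Derivation:
vaddr = 488 = 0b111101000
Split: l1_idx=7, l2_idx=2, offset=8
L1[7] = 2
L2[2][2] = 18
paddr = 18 * 16 + 8 = 296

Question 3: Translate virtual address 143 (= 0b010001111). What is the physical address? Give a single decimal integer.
vaddr = 143 = 0b010001111
Split: l1_idx=2, l2_idx=0, offset=15
L1[2] = 0
L2[0][0] = 14
paddr = 14 * 16 + 15 = 239

Answer: 239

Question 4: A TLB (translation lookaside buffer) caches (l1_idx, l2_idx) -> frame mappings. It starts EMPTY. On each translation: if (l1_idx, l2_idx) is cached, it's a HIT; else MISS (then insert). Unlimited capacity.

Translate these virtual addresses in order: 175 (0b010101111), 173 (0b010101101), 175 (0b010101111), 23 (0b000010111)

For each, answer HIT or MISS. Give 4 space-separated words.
vaddr=175: (2,2) not in TLB -> MISS, insert
vaddr=173: (2,2) in TLB -> HIT
vaddr=175: (2,2) in TLB -> HIT
vaddr=23: (0,1) not in TLB -> MISS, insert

Answer: MISS HIT HIT MISS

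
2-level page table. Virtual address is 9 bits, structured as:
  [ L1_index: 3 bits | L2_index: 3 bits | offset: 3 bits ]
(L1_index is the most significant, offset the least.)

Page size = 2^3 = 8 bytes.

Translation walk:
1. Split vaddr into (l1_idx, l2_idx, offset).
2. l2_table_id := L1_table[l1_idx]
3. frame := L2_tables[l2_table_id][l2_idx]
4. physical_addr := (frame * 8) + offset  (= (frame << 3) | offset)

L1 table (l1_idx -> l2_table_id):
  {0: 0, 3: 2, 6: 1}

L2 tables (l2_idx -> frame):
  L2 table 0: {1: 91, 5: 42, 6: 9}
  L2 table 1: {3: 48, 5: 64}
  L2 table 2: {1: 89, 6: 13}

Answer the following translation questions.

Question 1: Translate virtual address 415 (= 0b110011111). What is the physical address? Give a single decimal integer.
Answer: 391

Derivation:
vaddr = 415 = 0b110011111
Split: l1_idx=6, l2_idx=3, offset=7
L1[6] = 1
L2[1][3] = 48
paddr = 48 * 8 + 7 = 391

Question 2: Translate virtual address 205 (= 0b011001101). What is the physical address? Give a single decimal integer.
vaddr = 205 = 0b011001101
Split: l1_idx=3, l2_idx=1, offset=5
L1[3] = 2
L2[2][1] = 89
paddr = 89 * 8 + 5 = 717

Answer: 717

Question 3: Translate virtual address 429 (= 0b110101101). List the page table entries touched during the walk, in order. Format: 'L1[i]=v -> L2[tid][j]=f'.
Answer: L1[6]=1 -> L2[1][5]=64

Derivation:
vaddr = 429 = 0b110101101
Split: l1_idx=6, l2_idx=5, offset=5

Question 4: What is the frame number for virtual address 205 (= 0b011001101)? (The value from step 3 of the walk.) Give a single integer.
Answer: 89

Derivation:
vaddr = 205: l1_idx=3, l2_idx=1
L1[3] = 2; L2[2][1] = 89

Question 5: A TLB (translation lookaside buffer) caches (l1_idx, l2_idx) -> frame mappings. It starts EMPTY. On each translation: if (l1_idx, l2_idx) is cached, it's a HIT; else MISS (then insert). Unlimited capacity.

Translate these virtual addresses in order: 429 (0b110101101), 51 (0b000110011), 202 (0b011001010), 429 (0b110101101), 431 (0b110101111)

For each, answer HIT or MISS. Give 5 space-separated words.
Answer: MISS MISS MISS HIT HIT

Derivation:
vaddr=429: (6,5) not in TLB -> MISS, insert
vaddr=51: (0,6) not in TLB -> MISS, insert
vaddr=202: (3,1) not in TLB -> MISS, insert
vaddr=429: (6,5) in TLB -> HIT
vaddr=431: (6,5) in TLB -> HIT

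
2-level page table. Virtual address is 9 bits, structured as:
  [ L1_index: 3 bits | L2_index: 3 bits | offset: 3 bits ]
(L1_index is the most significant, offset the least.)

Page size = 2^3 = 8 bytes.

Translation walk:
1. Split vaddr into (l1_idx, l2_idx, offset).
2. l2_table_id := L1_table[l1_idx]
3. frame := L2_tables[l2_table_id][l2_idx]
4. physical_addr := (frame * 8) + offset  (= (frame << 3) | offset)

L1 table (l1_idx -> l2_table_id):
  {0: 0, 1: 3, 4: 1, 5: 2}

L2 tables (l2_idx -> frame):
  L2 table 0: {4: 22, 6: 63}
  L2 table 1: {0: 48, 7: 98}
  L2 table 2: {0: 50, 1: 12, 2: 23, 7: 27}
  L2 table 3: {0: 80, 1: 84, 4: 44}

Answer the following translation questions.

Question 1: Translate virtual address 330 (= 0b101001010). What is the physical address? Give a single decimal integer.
vaddr = 330 = 0b101001010
Split: l1_idx=5, l2_idx=1, offset=2
L1[5] = 2
L2[2][1] = 12
paddr = 12 * 8 + 2 = 98

Answer: 98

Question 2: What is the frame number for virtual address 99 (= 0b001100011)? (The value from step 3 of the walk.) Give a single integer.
vaddr = 99: l1_idx=1, l2_idx=4
L1[1] = 3; L2[3][4] = 44

Answer: 44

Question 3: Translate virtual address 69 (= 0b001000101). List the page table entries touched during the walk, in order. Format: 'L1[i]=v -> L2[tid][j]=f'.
Answer: L1[1]=3 -> L2[3][0]=80

Derivation:
vaddr = 69 = 0b001000101
Split: l1_idx=1, l2_idx=0, offset=5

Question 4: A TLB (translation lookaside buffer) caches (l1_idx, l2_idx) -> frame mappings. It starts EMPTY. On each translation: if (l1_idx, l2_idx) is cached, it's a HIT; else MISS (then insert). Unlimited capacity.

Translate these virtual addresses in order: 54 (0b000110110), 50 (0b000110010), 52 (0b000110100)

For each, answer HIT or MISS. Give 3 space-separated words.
vaddr=54: (0,6) not in TLB -> MISS, insert
vaddr=50: (0,6) in TLB -> HIT
vaddr=52: (0,6) in TLB -> HIT

Answer: MISS HIT HIT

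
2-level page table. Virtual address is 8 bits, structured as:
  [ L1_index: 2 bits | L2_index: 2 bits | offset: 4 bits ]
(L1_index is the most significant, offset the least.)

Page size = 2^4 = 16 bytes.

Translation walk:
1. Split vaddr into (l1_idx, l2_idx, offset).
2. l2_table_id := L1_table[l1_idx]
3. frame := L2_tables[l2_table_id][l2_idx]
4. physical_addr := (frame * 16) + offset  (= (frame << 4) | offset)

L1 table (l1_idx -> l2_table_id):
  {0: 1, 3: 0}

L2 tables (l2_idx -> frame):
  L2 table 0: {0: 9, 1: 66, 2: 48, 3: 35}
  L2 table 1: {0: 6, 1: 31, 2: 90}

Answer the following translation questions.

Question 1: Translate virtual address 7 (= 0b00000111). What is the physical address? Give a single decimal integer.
vaddr = 7 = 0b00000111
Split: l1_idx=0, l2_idx=0, offset=7
L1[0] = 1
L2[1][0] = 6
paddr = 6 * 16 + 7 = 103

Answer: 103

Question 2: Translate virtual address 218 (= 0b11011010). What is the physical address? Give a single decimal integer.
Answer: 1066

Derivation:
vaddr = 218 = 0b11011010
Split: l1_idx=3, l2_idx=1, offset=10
L1[3] = 0
L2[0][1] = 66
paddr = 66 * 16 + 10 = 1066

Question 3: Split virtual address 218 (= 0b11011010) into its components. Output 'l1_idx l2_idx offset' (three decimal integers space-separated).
vaddr = 218 = 0b11011010
  top 2 bits -> l1_idx = 3
  next 2 bits -> l2_idx = 1
  bottom 4 bits -> offset = 10

Answer: 3 1 10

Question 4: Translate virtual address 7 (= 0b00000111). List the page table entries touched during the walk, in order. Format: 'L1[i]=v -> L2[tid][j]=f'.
Answer: L1[0]=1 -> L2[1][0]=6

Derivation:
vaddr = 7 = 0b00000111
Split: l1_idx=0, l2_idx=0, offset=7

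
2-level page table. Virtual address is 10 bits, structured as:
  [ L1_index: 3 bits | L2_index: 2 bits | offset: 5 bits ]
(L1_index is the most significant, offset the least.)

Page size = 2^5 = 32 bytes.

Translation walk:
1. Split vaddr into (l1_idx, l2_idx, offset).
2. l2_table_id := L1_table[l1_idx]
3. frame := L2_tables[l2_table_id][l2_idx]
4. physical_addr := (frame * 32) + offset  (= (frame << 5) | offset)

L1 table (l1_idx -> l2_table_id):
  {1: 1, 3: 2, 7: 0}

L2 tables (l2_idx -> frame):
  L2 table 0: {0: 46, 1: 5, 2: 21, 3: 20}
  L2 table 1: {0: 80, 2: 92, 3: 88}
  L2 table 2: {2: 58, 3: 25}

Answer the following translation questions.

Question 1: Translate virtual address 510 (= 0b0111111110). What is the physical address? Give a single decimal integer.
Answer: 830

Derivation:
vaddr = 510 = 0b0111111110
Split: l1_idx=3, l2_idx=3, offset=30
L1[3] = 2
L2[2][3] = 25
paddr = 25 * 32 + 30 = 830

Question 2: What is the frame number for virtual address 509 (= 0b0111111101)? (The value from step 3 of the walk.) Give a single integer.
vaddr = 509: l1_idx=3, l2_idx=3
L1[3] = 2; L2[2][3] = 25

Answer: 25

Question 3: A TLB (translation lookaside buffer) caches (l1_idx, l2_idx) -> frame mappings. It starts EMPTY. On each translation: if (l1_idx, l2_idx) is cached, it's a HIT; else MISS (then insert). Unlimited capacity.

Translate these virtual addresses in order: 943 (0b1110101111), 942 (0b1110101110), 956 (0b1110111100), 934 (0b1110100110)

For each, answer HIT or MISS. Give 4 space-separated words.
vaddr=943: (7,1) not in TLB -> MISS, insert
vaddr=942: (7,1) in TLB -> HIT
vaddr=956: (7,1) in TLB -> HIT
vaddr=934: (7,1) in TLB -> HIT

Answer: MISS HIT HIT HIT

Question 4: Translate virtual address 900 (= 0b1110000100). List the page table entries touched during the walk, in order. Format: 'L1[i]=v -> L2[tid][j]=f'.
vaddr = 900 = 0b1110000100
Split: l1_idx=7, l2_idx=0, offset=4

Answer: L1[7]=0 -> L2[0][0]=46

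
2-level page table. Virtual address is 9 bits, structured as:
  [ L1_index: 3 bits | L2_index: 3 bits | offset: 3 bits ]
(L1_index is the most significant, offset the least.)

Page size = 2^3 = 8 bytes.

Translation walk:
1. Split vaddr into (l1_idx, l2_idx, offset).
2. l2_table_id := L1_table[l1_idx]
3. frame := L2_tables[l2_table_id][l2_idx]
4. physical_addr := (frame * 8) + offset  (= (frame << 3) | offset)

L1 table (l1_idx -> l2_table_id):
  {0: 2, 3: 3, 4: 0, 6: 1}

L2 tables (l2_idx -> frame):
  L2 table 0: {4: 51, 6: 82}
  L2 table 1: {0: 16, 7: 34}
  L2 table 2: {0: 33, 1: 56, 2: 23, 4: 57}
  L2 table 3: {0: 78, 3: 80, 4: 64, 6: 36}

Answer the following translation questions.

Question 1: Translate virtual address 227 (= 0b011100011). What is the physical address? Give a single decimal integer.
vaddr = 227 = 0b011100011
Split: l1_idx=3, l2_idx=4, offset=3
L1[3] = 3
L2[3][4] = 64
paddr = 64 * 8 + 3 = 515

Answer: 515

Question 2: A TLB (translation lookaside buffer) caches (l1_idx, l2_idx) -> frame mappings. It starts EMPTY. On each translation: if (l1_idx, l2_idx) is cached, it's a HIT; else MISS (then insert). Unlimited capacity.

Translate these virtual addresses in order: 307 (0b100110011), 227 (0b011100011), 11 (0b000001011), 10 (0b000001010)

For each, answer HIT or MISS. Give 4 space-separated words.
Answer: MISS MISS MISS HIT

Derivation:
vaddr=307: (4,6) not in TLB -> MISS, insert
vaddr=227: (3,4) not in TLB -> MISS, insert
vaddr=11: (0,1) not in TLB -> MISS, insert
vaddr=10: (0,1) in TLB -> HIT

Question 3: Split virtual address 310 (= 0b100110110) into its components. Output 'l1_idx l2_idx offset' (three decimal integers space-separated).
Answer: 4 6 6

Derivation:
vaddr = 310 = 0b100110110
  top 3 bits -> l1_idx = 4
  next 3 bits -> l2_idx = 6
  bottom 3 bits -> offset = 6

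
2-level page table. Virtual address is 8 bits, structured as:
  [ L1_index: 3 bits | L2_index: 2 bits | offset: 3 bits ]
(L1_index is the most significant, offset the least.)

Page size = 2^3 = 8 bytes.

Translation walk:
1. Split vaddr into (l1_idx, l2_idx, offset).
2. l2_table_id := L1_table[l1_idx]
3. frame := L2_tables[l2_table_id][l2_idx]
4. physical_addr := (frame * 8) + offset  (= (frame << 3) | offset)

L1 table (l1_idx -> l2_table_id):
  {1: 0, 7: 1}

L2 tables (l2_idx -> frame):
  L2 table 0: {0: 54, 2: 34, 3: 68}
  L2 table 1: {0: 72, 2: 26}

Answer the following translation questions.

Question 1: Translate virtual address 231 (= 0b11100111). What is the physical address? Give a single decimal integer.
vaddr = 231 = 0b11100111
Split: l1_idx=7, l2_idx=0, offset=7
L1[7] = 1
L2[1][0] = 72
paddr = 72 * 8 + 7 = 583

Answer: 583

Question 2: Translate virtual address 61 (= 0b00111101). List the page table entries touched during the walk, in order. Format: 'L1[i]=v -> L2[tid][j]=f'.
vaddr = 61 = 0b00111101
Split: l1_idx=1, l2_idx=3, offset=5

Answer: L1[1]=0 -> L2[0][3]=68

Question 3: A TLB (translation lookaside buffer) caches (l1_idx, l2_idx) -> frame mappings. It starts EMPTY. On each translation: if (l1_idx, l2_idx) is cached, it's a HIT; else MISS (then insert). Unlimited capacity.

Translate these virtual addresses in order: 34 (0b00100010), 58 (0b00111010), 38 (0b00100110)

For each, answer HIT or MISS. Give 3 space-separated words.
Answer: MISS MISS HIT

Derivation:
vaddr=34: (1,0) not in TLB -> MISS, insert
vaddr=58: (1,3) not in TLB -> MISS, insert
vaddr=38: (1,0) in TLB -> HIT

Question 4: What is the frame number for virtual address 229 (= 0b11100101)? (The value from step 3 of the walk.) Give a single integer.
vaddr = 229: l1_idx=7, l2_idx=0
L1[7] = 1; L2[1][0] = 72

Answer: 72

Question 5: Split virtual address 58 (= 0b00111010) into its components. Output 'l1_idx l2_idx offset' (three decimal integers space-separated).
vaddr = 58 = 0b00111010
  top 3 bits -> l1_idx = 1
  next 2 bits -> l2_idx = 3
  bottom 3 bits -> offset = 2

Answer: 1 3 2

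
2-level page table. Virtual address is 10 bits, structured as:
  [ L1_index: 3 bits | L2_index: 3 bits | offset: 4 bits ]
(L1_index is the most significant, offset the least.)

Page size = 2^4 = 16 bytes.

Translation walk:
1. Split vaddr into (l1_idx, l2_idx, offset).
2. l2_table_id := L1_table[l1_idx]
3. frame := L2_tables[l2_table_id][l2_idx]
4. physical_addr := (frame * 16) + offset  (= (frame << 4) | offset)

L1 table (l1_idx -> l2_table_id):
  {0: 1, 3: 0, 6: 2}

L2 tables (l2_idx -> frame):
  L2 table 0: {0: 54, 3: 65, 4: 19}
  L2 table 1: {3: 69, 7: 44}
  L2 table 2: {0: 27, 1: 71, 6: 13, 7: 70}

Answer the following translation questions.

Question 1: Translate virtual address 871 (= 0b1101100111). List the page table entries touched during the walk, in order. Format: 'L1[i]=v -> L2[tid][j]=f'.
vaddr = 871 = 0b1101100111
Split: l1_idx=6, l2_idx=6, offset=7

Answer: L1[6]=2 -> L2[2][6]=13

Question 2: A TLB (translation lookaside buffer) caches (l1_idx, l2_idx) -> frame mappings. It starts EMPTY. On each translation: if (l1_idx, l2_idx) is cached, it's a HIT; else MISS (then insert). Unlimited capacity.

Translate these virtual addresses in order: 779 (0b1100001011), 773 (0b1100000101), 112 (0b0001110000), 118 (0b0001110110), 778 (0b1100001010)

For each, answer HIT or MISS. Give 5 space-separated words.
vaddr=779: (6,0) not in TLB -> MISS, insert
vaddr=773: (6,0) in TLB -> HIT
vaddr=112: (0,7) not in TLB -> MISS, insert
vaddr=118: (0,7) in TLB -> HIT
vaddr=778: (6,0) in TLB -> HIT

Answer: MISS HIT MISS HIT HIT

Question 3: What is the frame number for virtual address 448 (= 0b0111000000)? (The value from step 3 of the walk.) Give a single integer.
Answer: 19

Derivation:
vaddr = 448: l1_idx=3, l2_idx=4
L1[3] = 0; L2[0][4] = 19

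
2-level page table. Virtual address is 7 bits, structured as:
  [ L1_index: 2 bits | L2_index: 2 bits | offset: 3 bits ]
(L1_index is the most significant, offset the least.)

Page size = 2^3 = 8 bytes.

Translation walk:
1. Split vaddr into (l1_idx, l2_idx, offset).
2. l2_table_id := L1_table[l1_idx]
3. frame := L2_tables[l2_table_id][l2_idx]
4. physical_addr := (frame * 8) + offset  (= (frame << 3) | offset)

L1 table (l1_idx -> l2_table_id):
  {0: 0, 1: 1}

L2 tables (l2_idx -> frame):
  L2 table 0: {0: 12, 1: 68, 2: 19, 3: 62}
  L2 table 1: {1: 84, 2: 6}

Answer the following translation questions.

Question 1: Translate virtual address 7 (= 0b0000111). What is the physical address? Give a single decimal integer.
vaddr = 7 = 0b0000111
Split: l1_idx=0, l2_idx=0, offset=7
L1[0] = 0
L2[0][0] = 12
paddr = 12 * 8 + 7 = 103

Answer: 103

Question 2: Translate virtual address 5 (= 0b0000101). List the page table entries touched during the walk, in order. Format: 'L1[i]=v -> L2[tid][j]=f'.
vaddr = 5 = 0b0000101
Split: l1_idx=0, l2_idx=0, offset=5

Answer: L1[0]=0 -> L2[0][0]=12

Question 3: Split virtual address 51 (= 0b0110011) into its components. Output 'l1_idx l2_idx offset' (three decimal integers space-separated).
vaddr = 51 = 0b0110011
  top 2 bits -> l1_idx = 1
  next 2 bits -> l2_idx = 2
  bottom 3 bits -> offset = 3

Answer: 1 2 3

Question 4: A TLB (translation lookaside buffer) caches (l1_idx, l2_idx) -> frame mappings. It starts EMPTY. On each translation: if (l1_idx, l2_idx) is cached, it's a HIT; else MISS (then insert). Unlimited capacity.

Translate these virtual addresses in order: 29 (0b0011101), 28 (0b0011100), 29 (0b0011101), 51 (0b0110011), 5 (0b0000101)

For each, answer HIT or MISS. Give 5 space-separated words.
vaddr=29: (0,3) not in TLB -> MISS, insert
vaddr=28: (0,3) in TLB -> HIT
vaddr=29: (0,3) in TLB -> HIT
vaddr=51: (1,2) not in TLB -> MISS, insert
vaddr=5: (0,0) not in TLB -> MISS, insert

Answer: MISS HIT HIT MISS MISS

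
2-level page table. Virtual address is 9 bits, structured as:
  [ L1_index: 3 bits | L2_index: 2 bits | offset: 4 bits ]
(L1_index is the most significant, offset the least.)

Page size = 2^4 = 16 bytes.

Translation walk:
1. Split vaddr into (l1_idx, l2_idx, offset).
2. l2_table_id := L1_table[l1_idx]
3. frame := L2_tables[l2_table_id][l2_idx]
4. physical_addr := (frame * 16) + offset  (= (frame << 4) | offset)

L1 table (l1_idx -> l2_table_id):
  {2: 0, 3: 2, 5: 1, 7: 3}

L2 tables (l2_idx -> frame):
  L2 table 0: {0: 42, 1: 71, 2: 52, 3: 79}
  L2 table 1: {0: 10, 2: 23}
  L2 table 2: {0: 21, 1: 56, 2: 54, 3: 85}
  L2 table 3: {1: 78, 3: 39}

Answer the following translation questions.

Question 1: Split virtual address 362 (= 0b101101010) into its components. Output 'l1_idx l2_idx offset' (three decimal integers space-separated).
vaddr = 362 = 0b101101010
  top 3 bits -> l1_idx = 5
  next 2 bits -> l2_idx = 2
  bottom 4 bits -> offset = 10

Answer: 5 2 10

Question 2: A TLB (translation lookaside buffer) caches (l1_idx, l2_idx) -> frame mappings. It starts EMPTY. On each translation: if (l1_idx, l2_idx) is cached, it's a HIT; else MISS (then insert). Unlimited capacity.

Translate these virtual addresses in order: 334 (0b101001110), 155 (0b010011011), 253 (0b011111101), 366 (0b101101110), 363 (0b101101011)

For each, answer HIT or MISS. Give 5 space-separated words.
Answer: MISS MISS MISS MISS HIT

Derivation:
vaddr=334: (5,0) not in TLB -> MISS, insert
vaddr=155: (2,1) not in TLB -> MISS, insert
vaddr=253: (3,3) not in TLB -> MISS, insert
vaddr=366: (5,2) not in TLB -> MISS, insert
vaddr=363: (5,2) in TLB -> HIT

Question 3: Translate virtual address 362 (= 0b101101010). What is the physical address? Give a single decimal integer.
Answer: 378

Derivation:
vaddr = 362 = 0b101101010
Split: l1_idx=5, l2_idx=2, offset=10
L1[5] = 1
L2[1][2] = 23
paddr = 23 * 16 + 10 = 378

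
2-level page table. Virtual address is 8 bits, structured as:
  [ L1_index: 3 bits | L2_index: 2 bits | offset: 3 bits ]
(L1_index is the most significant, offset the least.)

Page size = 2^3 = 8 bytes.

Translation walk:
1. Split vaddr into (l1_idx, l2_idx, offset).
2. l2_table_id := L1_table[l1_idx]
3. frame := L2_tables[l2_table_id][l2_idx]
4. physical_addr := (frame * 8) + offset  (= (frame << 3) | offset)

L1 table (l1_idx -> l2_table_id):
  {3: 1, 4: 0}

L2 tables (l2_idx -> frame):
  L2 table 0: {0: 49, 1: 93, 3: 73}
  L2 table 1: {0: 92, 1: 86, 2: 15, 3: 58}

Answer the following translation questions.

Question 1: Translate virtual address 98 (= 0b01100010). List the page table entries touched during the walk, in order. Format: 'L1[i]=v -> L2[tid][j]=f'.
vaddr = 98 = 0b01100010
Split: l1_idx=3, l2_idx=0, offset=2

Answer: L1[3]=1 -> L2[1][0]=92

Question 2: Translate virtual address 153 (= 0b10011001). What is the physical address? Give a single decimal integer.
vaddr = 153 = 0b10011001
Split: l1_idx=4, l2_idx=3, offset=1
L1[4] = 0
L2[0][3] = 73
paddr = 73 * 8 + 1 = 585

Answer: 585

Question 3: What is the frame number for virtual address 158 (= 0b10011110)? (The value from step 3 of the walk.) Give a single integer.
vaddr = 158: l1_idx=4, l2_idx=3
L1[4] = 0; L2[0][3] = 73

Answer: 73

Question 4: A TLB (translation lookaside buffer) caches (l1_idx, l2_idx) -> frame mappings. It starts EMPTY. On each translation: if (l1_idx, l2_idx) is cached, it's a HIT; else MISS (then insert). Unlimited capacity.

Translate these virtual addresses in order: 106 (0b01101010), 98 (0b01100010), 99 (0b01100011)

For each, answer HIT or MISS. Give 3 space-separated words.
Answer: MISS MISS HIT

Derivation:
vaddr=106: (3,1) not in TLB -> MISS, insert
vaddr=98: (3,0) not in TLB -> MISS, insert
vaddr=99: (3,0) in TLB -> HIT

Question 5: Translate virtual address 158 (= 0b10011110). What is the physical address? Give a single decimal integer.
vaddr = 158 = 0b10011110
Split: l1_idx=4, l2_idx=3, offset=6
L1[4] = 0
L2[0][3] = 73
paddr = 73 * 8 + 6 = 590

Answer: 590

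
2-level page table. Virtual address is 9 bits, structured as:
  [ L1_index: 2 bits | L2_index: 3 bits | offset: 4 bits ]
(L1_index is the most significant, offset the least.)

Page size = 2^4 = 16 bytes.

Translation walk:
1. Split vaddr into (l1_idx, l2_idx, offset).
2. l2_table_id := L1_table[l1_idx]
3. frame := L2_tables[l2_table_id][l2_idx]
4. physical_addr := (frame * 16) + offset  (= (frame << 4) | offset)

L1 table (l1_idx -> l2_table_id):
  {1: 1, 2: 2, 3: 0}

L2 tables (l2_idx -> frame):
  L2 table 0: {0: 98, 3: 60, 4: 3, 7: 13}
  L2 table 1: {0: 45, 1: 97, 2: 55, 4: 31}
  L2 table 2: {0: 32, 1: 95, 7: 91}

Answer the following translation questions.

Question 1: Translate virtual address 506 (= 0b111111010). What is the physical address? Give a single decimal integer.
Answer: 218

Derivation:
vaddr = 506 = 0b111111010
Split: l1_idx=3, l2_idx=7, offset=10
L1[3] = 0
L2[0][7] = 13
paddr = 13 * 16 + 10 = 218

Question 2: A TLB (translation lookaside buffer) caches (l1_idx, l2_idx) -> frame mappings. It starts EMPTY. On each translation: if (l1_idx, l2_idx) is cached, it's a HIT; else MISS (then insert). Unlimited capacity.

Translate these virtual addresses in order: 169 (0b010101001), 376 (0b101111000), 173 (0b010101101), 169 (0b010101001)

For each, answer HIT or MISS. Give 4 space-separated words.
Answer: MISS MISS HIT HIT

Derivation:
vaddr=169: (1,2) not in TLB -> MISS, insert
vaddr=376: (2,7) not in TLB -> MISS, insert
vaddr=173: (1,2) in TLB -> HIT
vaddr=169: (1,2) in TLB -> HIT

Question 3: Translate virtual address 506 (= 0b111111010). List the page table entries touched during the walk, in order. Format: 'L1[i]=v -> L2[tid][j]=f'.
vaddr = 506 = 0b111111010
Split: l1_idx=3, l2_idx=7, offset=10

Answer: L1[3]=0 -> L2[0][7]=13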